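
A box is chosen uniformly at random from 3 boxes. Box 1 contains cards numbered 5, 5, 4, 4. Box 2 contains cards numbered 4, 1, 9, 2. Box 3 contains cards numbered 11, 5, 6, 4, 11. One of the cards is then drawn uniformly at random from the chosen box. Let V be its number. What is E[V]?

53/10

E[V | box 1] = (5+5+4+4)/4 = 9/2.
E[V | box 2] = (4+1+9+2)/4 = 4.
E[V | box 3] = (11+5+6+4+11)/5 = 37/5.
By the law of total expectation,
E[V] = (1/3)·(9/2) + (1/3)·(4) + (1/3)·(37/5) = 53/10.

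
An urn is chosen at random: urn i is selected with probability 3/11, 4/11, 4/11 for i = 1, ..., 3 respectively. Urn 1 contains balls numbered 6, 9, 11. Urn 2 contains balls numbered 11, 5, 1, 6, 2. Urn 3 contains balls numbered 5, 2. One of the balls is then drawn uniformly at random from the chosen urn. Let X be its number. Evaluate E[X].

E[X | urn 1] = (6+9+11)/3 = 26/3.
E[X | urn 2] = (11+5+1+6+2)/5 = 5.
E[X | urn 3] = (5+2)/2 = 7/2.
E[X] = (3/11)·(26/3) + (4/11)·(5) + (4/11)·(7/2) = 60/11.

60/11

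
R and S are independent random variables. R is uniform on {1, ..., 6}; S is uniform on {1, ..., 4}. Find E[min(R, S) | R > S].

P(R > S) = 7/12.
Summing min(R,S)·P(x,y) over outcomes with R > S gives 5/4.
E[min(R, S) | R > S] = (5/4) / (7/12) = 15/7.

15/7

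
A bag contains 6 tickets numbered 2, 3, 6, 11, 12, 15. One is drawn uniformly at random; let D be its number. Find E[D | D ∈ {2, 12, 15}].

29/3

P(D ∈ {2, 12, 15}) = 1/2.
Σ over the event: 2·1/6 + 12·1/6 + 15·1/6 = 29/6.
E[D | D ∈ {2, 12, 15}] = (29/6) / (1/2) = 29/3.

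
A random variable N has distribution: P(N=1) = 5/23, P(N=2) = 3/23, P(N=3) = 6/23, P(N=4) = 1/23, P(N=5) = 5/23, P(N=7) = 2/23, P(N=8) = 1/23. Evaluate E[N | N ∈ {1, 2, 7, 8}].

P(N ∈ {1, 2, 7, 8}) = 11/23.
Σ over the event: 1·5/23 + 2·3/23 + 7·2/23 + 8·1/23 = 33/23.
E[N | N ∈ {1, 2, 7, 8}] = (33/23) / (11/23) = 3.

3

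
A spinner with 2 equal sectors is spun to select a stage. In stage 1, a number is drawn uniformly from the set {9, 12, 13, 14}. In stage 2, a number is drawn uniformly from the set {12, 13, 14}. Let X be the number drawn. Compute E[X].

E[X | stage 1] = (9+12+13+14)/4 = 12.
E[X | stage 2] = (12+13+14)/3 = 13.
E[X] = (1/2)·(12) + (1/2)·(13) = 25/2.

25/2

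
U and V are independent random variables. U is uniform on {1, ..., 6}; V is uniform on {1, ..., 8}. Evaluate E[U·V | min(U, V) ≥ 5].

Outcomes with min(U, V) ≥ 5: (5,5), (5,6), (5,7), (5,8), (6,5), (6,6), (6,7), (6,8), each with probability 1/48.
E[U·V | min(U, V) ≥ 5] = (25 + 30 + 35 + 40 + 30 + 36 + 42 + 48) / 8 = 143/4.

143/4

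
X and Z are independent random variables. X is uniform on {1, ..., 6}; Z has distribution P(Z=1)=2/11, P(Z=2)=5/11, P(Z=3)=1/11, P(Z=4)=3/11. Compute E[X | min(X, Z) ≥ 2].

P(min(X, Z) ≥ 2) = 15/22.
Summing X·P(x,y) over outcomes with min(X, Z) ≥ 2 gives 30/11.
E[X | min(X, Z) ≥ 2] = (30/11) / (15/22) = 4.

4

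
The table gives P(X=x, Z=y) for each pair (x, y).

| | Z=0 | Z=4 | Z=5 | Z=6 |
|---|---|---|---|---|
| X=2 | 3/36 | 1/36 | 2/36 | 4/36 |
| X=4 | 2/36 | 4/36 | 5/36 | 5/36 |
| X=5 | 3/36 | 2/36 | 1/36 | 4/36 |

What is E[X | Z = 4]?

P(Z = 4) = 7/36.
Σ X·P over the event = 2·(1/36) + 4·(4/36) + 5·(2/36) = 7/9.
E[X | Z = 4] = (7/9) / (7/36) = 4.

4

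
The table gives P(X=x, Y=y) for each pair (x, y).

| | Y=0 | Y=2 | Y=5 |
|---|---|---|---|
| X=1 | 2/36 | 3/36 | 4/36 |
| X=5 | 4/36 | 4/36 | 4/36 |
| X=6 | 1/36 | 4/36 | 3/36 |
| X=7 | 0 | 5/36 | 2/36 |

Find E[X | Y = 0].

4

P(Y = 0) = 7/36.
Σ X·P over the event = 1·(2/36) + 5·(4/36) + 6·(1/36) = 7/9.
E[X | Y = 0] = (7/9) / (7/36) = 4.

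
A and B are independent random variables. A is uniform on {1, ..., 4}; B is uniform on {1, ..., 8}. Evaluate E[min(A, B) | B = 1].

P(B = 1) = 1/8.
Summing min(A,B)·P(x,y) over outcomes with B = 1 gives 1/8.
E[min(A, B) | B = 1] = (1/8) / (1/8) = 1.

1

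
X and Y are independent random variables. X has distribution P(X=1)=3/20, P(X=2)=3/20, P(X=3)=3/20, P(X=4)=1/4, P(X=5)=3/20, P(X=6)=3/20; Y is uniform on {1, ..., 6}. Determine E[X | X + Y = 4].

P(X + Y = 4) = 3/40.
Summing X·P(x,y) over outcomes with X + Y = 4 gives 3/20.
E[X | X + Y = 4] = (3/20) / (3/40) = 2.

2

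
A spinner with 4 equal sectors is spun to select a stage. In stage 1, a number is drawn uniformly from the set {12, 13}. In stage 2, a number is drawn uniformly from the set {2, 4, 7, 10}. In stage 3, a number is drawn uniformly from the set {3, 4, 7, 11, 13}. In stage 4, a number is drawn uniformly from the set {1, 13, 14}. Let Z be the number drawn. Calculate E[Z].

E[Z | stage 1] = (12+13)/2 = 25/2.
E[Z | stage 2] = (2+4+7+10)/4 = 23/4.
E[Z | stage 3] = (3+4+7+11+13)/5 = 38/5.
E[Z | stage 4] = (1+13+14)/3 = 28/3.
By the law of total expectation,
E[Z] = (1/4)·(25/2) + (1/4)·(23/4) + (1/4)·(38/5) + (1/4)·(28/3) = 2111/240.

2111/240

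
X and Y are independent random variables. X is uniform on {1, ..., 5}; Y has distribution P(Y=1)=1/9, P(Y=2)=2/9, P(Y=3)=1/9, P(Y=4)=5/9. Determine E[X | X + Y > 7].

P(X + Y > 7) = 11/45.
Summing X·P(x,y) over outcomes with X + Y > 7 gives 10/9.
E[X | X + Y > 7] = (10/9) / (11/45) = 50/11.

50/11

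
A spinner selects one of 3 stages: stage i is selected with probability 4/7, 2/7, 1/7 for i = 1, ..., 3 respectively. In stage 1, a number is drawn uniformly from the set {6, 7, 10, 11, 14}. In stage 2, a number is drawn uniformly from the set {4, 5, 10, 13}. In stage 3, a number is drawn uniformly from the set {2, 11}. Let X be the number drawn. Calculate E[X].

E[X | stage 1] = (6+7+10+11+14)/5 = 48/5.
E[X | stage 2] = (4+5+10+13)/4 = 8.
E[X | stage 3] = (2+11)/2 = 13/2.
E[X] = (4/7)·(48/5) + (2/7)·(8) + (1/7)·(13/2) = 87/10.

87/10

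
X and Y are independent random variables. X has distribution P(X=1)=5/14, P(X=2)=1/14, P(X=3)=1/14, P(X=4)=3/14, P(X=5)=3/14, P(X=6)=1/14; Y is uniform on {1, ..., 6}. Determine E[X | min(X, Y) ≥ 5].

P(min(X, Y) ≥ 5) = 2/21.
Summing X·P(x,y) over outcomes with min(X, Y) ≥ 5 gives 1/2.
E[X | min(X, Y) ≥ 5] = (1/2) / (2/21) = 21/4.

21/4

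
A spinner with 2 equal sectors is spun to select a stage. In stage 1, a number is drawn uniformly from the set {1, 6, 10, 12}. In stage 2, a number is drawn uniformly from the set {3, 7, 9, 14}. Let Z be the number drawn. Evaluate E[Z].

E[Z | stage 1] = (1+6+10+12)/4 = 29/4.
E[Z | stage 2] = (3+7+9+14)/4 = 33/4.
E[Z] = (1/2)·(29/4) + (1/2)·(33/4) = 31/4.

31/4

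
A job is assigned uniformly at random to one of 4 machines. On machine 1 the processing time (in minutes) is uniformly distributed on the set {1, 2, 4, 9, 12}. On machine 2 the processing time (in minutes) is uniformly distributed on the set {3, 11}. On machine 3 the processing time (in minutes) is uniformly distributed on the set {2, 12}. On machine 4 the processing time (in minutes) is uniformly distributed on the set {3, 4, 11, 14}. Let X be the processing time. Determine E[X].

E[X | machine 1] = (1+2+4+9+12)/5 = 28/5.
E[X | machine 2] = (3+11)/2 = 7.
E[X | machine 3] = (2+12)/2 = 7.
E[X | machine 4] = (3+4+11+14)/4 = 8.
E[X] = (1/4)·(28/5) + (1/4)·(7) + (1/4)·(7) + (1/4)·(8) = 69/10.

69/10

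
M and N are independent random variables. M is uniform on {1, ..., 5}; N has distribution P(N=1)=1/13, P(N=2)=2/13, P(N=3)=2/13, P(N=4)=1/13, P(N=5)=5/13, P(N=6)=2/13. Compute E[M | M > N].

61/15

P(M > N) = 3/13.
Summing M·P(x,y) over outcomes with M > N gives 61/65.
E[M | M > N] = (61/65) / (3/13) = 61/15.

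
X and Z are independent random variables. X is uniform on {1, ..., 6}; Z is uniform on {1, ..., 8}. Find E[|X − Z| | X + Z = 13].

Outcomes with X + Z = 13: (5,8), (6,7), each with probability 1/48.
E[|X − Z| | X + Z = 13] = (3 + 1) / 2 = 2.

2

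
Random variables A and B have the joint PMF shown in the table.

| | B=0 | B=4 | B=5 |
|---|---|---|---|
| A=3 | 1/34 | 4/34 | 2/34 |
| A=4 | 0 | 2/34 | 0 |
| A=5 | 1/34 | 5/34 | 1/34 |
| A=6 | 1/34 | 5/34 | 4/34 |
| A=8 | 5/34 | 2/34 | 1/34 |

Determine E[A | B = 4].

P(B = 4) = 9/17.
Summing A·P(A=x,B=y) over the conditioning event gives 91/34.
E[A | B = 4] = (91/34) / (9/17) = 91/18.

91/18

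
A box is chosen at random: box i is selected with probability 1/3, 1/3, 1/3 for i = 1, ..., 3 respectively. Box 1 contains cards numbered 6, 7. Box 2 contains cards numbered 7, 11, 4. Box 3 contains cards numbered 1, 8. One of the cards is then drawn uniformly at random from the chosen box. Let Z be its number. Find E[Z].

E[Z | box 1] = (6+7)/2 = 13/2.
E[Z | box 2] = (7+11+4)/3 = 22/3.
E[Z | box 3] = (1+8)/2 = 9/2.
E[Z] = (1/3)·(13/2) + (1/3)·(22/3) + (1/3)·(9/2) = 55/9.

55/9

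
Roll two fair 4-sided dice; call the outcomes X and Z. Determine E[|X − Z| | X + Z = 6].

Outcomes with X + Z = 6: (2,4), (3,3), (4,2), each with probability 1/16.
E[|X − Z| | X + Z = 6] = (2 + 0 + 2) / 3 = 4/3.

4/3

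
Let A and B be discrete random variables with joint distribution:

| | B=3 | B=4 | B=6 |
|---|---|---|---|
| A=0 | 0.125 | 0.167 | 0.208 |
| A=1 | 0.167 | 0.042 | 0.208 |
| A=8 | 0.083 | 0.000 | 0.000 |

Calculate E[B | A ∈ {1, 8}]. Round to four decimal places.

P(A ∈ {1, 8}) = 0.500.
Σ B·P over the event = 3·(0.167) + 4·(0.042) + 6·(0.208) + 3·(0.083) = 2.166.
E[B | A ∈ {1, 8}] = (2.166) / (0.500) = 4.3320.

4.3320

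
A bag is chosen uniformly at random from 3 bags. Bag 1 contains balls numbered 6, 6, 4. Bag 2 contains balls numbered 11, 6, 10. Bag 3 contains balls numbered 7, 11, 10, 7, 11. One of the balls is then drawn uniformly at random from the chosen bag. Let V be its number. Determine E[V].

353/45

E[V | bag 1] = (6+6+4)/3 = 16/3.
E[V | bag 2] = (11+6+10)/3 = 9.
E[V | bag 3] = (7+11+10+7+11)/5 = 46/5.
By the law of total expectation,
E[V] = (1/3)·(16/3) + (1/3)·(9) + (1/3)·(46/5) = 353/45.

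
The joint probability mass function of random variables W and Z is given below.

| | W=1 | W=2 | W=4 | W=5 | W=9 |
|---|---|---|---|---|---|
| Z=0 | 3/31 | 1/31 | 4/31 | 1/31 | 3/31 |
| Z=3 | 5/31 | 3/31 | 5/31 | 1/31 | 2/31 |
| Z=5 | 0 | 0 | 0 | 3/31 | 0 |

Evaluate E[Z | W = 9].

6/5

P(W = 9) = 5/31.
Σ Z·P over the event = 0·(3/31) + 3·(2/31) = 6/31.
E[Z | W = 9] = (6/31) / (5/31) = 6/5.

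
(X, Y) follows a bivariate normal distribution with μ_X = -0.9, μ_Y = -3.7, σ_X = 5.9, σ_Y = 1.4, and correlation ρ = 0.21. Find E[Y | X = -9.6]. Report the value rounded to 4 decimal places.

-4.1335

E[Y | X=x] = μ_Y + ρ(σ_Y/σ_X)(x − μ_X) for jointly normal variables.
E[Y | X=-9.6] = -3.7 + (0.21)·(1.4/5.9)·(-9.6 − (-0.9)) = -3.7 + (0.049831)·(-8.7) = -4.1335.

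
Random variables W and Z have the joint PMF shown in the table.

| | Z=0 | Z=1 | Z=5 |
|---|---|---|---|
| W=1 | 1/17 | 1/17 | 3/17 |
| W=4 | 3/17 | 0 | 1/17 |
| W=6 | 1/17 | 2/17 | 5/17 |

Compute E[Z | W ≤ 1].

P(W ≤ 1) = 5/17.
Summing Z·P(W=x,Z=y) over the conditioning event gives 16/17.
E[Z | W ≤ 1] = (16/17) / (5/17) = 16/5.

16/5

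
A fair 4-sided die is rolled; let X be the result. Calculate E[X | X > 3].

Given X > 3, X is equally likely to be any of {4}.
E[X | X > 3] = (4) / 1 = 4.

4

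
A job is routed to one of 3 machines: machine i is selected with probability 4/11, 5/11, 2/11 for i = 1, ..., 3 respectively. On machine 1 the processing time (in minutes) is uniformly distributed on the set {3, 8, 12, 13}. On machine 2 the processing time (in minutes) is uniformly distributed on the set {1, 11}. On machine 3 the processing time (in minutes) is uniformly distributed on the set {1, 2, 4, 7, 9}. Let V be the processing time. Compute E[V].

E[V | machine 1] = (3+8+12+13)/4 = 9.
E[V | machine 2] = (1+11)/2 = 6.
E[V | machine 3] = (1+2+4+7+9)/5 = 23/5.
E[V] = (4/11)·(9) + (5/11)·(6) + (2/11)·(23/5) = 376/55.

376/55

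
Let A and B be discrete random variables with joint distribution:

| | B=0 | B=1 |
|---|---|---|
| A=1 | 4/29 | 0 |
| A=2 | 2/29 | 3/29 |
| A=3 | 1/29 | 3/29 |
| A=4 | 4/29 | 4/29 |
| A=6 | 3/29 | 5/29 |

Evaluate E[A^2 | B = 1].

P(B = 1) = 15/29.
Summing A^2·P(A=x,B=y) over the conditioning event gives 283/29.
E[A^2 | B = 1] = (283/29) / (15/29) = 283/15.

283/15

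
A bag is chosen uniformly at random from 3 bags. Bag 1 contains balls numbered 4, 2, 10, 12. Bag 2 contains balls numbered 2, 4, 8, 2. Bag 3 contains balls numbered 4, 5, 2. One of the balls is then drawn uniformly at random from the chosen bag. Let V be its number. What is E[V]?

44/9

E[V | bag 1] = (4+2+10+12)/4 = 7.
E[V | bag 2] = (2+4+8+2)/4 = 4.
E[V | bag 3] = (4+5+2)/3 = 11/3.
E[V] = (1/3)·(7) + (1/3)·(4) + (1/3)·(11/3) = 44/9.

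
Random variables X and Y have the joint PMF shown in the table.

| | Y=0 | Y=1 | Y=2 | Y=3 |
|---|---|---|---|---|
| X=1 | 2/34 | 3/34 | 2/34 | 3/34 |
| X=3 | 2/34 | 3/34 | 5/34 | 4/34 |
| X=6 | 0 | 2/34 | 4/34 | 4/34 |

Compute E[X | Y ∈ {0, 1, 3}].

71/23

P(Y ∈ {0, 1, 3}) = 23/34.
Summing X·P(X=x,Y=y) over the conditioning event gives 71/34.
E[X | Y ∈ {0, 1, 3}] = (71/34) / (23/34) = 71/23.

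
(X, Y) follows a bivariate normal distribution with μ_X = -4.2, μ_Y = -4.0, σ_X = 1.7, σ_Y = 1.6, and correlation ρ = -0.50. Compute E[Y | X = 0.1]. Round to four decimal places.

-6.0235

The regression of Y on X has slope ρ·σ_Y/σ_X and passes through (μ_X, μ_Y).
E[Y | X=0.1] = -4.0 + (-0.50)·(1.6/1.7)·(0.1 − (-4.2)) = -4.0 + (-0.47059)·(4.3) = -6.0235.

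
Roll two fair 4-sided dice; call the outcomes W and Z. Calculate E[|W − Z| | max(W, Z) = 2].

2/3

Outcomes with max(W, Z) = 2: (1,2), (2,1), (2,2), each with probability 1/16.
E[|W − Z| | max(W, Z) = 2] = (1 + 1 + 0) / 3 = 2/3.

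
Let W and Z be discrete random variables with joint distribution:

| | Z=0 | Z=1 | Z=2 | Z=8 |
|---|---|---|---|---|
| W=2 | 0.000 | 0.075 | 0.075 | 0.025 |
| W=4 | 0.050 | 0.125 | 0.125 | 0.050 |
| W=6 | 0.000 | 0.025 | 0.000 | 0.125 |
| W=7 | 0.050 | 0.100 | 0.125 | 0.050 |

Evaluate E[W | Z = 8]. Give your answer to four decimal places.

P(Z = 8) = 0.250.
Σ W·P over the event = 2·(0.025) + 4·(0.050) + 6·(0.125) + 7·(0.050) = 1.350.
E[W | Z = 8] = (1.350) / (0.250) = 5.4000.

5.4000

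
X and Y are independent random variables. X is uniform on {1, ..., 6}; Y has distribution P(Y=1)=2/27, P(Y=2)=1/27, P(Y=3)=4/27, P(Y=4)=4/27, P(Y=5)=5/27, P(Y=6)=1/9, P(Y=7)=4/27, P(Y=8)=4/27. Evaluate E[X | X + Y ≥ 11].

P(X + Y ≥ 11) = 13/54.
Summing X·P(x,y) over outcomes with X + Y ≥ 11 gives 65/54.
E[X | X + Y ≥ 11] = (65/54) / (13/54) = 5.

5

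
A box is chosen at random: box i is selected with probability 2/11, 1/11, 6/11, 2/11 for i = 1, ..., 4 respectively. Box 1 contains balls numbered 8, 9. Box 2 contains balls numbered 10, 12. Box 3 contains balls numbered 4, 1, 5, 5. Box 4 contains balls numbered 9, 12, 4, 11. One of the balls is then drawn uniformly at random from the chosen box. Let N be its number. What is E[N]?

137/22

E[N | box 1] = (8+9)/2 = 17/2.
E[N | box 2] = (10+12)/2 = 11.
E[N | box 3] = (4+1+5+5)/4 = 15/4.
E[N | box 4] = (9+12+4+11)/4 = 9.
E[N] = (2/11)·(17/2) + (1/11)·(11) + (6/11)·(15/4) + (2/11)·(9) = 137/22.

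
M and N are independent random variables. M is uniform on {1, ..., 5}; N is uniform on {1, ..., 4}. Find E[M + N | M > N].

P(M > N) = 1/2.
Summing (M+N)·P(x,y) over outcomes with M > N gives 3.
E[M + N | M > N] = (3) / (1/2) = 6.

6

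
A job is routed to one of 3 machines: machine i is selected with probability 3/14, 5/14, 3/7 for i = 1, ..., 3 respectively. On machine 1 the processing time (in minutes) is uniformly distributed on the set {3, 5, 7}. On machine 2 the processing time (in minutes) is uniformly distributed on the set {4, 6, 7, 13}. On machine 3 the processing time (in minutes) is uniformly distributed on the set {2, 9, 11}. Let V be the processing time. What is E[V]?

193/28

E[V | machine 1] = (3+5+7)/3 = 5.
E[V | machine 2] = (4+6+7+13)/4 = 15/2.
E[V | machine 3] = (2+9+11)/3 = 22/3.
E[V] = (3/14)·(5) + (5/14)·(15/2) + (3/7)·(22/3) = 193/28.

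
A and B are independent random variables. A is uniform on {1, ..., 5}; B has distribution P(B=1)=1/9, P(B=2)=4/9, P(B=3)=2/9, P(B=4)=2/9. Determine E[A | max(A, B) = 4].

16/5

P(max(A, B) = 4) = 1/3.
Summing A·P(x,y) over outcomes with max(A, B) = 4 gives 16/15.
E[A | max(A, B) = 4] = (16/15) / (1/3) = 16/5.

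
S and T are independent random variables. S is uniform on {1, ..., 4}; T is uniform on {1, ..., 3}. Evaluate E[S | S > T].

10/3

Outcomes with S > T: (2,1), (3,1), (3,2), (4,1), (4,2), (4,3), each with probability 1/12.
E[S | S > T] = (2 + 3 + 3 + 4 + 4 + 4) / 6 = 10/3.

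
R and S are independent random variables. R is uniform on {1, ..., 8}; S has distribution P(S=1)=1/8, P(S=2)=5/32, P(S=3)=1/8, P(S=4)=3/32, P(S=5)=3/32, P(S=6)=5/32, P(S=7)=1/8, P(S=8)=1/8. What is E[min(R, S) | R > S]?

329/113

P(R > S) = 113/256.
Summing min(R,S)·P(x,y) over outcomes with R > S gives 329/256.
E[min(R, S) | R > S] = (329/256) / (113/256) = 329/113.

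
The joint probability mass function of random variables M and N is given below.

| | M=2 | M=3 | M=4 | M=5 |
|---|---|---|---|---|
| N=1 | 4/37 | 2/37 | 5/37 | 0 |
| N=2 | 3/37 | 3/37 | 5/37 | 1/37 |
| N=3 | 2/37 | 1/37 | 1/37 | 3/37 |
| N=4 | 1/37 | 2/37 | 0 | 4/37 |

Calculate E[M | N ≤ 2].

P(N ≤ 2) = 23/37.
Σ M·P over the event = 2·(4/37) + 2·(3/37) + 3·(2/37) + 3·(3/37) + 4·(5/37) + 4·(5/37) + 5·(1/37) = 2.
E[M | N ≤ 2] = (2) / (23/37) = 74/23.

74/23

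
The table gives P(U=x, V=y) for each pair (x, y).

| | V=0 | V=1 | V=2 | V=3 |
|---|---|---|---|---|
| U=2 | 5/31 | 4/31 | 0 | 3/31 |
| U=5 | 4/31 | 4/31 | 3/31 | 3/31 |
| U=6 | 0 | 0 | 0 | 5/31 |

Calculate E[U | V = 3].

P(V = 3) = 11/31.
Σ U·P over the event = 2·(3/31) + 5·(3/31) + 6·(5/31) = 51/31.
E[U | V = 3] = (51/31) / (11/31) = 51/11.

51/11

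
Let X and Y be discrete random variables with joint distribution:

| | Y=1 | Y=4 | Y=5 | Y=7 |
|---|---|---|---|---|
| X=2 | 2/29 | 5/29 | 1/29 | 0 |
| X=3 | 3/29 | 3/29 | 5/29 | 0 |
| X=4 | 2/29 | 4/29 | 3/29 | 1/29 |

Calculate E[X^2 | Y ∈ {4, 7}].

P(Y ∈ {4, 7}) = 13/29.
Σ X^2·P over the event = 4·(5/29) + 9·(3/29) + 16·(4/29) + 16·(1/29) = 127/29.
E[X^2 | Y ∈ {4, 7}] = (127/29) / (13/29) = 127/13.

127/13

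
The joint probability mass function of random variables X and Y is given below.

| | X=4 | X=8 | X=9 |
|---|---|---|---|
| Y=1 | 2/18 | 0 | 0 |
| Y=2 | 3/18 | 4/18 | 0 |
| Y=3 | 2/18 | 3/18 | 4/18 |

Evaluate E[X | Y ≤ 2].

52/9

P(Y ≤ 2) = 1/2.
Σ X·P over the event = 4·(2/18) + 4·(3/18) + 8·(4/18) = 26/9.
E[X | Y ≤ 2] = (26/9) / (1/2) = 52/9.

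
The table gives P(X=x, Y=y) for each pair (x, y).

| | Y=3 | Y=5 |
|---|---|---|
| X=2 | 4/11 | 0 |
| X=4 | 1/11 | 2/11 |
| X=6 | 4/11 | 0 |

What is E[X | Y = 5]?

4

P(Y = 5) = 2/11.
Σ X·P over the event = 4·(2/11) = 8/11.
E[X | Y = 5] = (8/11) / (2/11) = 4.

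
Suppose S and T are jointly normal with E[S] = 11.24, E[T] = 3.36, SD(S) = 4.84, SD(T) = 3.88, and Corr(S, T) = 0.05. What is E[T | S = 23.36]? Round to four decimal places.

The regression of T on S has slope ρ·σ_T/σ_S and passes through (μ_S, μ_T).
E[T | S=23.36] = 3.36 + (0.05)·(3.88/4.84)·(23.36 − (11.24)) = 3.36 + (0.040083)·(12.12) = 3.8458.

3.8458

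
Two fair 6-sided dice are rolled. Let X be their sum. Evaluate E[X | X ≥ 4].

P(X ≥ 4) = 11/12.
E[X | X ≥ 4] = (61/9) / (11/12) = 244/33.

244/33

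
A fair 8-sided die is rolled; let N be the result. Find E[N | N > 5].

Given N > 5, N is equally likely to be any of {6, 7, 8}.
E[N | N > 5] = (6 + 7 + 8) / 3 = 7.

7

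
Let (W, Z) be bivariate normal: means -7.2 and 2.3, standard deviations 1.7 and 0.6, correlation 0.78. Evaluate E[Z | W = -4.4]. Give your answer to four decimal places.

For a bivariate normal, E[Z | W=x] = μ_Z + ρ·(σ_Z/σ_W)·(x − μ_W).
E[Z | W=-4.4] = 2.3 + (0.78)·(0.6/1.7)·(-4.4 − (-7.2)) = 2.3 + (0.27529)·(2.8) = 3.0708.

3.0708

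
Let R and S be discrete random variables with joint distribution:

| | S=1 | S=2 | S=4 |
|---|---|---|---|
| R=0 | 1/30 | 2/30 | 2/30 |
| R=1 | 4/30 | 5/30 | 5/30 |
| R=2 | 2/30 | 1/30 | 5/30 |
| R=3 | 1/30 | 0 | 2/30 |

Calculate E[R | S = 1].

P(S = 1) = 4/15.
Σ R·P over the event = 0·(1/30) + 1·(4/30) + 2·(2/30) + 3·(1/30) = 11/30.
E[R | S = 1] = (11/30) / (4/15) = 11/8.

11/8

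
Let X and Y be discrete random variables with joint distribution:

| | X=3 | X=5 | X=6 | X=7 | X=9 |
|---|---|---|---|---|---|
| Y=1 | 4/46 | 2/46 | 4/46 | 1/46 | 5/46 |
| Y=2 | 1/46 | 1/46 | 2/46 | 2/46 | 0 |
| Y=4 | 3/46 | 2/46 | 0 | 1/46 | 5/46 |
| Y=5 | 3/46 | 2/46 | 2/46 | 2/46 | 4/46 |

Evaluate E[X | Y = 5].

81/13

P(Y = 5) = 13/46.
Σ X·P over the event = 3·(3/46) + 5·(2/46) + 6·(2/46) + 7·(2/46) + 9·(4/46) = 81/46.
E[X | Y = 5] = (81/46) / (13/46) = 81/13.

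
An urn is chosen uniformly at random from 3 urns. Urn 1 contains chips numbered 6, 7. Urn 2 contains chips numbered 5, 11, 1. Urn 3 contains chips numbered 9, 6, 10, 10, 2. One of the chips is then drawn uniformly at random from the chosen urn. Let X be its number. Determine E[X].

587/90

E[X | urn 1] = (6+7)/2 = 13/2.
E[X | urn 2] = (5+11+1)/3 = 17/3.
E[X | urn 3] = (9+6+10+10+2)/5 = 37/5.
By the law of total expectation,
E[X] = (1/3)·(13/2) + (1/3)·(17/3) + (1/3)·(37/5) = 587/90.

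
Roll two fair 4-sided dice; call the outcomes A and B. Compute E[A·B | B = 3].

Outcomes with B = 3: (1,3), (2,3), (3,3), (4,3), each with probability 1/16.
E[A·B | B = 3] = (3 + 6 + 9 + 12) / 4 = 15/2.

15/2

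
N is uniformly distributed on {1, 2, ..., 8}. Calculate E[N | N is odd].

Given N is odd, N is equally likely to be any of {1, 3, 5, 7}.
E[N | N is odd] = (1 + 3 + 5 + 7) / 4 = 4.

4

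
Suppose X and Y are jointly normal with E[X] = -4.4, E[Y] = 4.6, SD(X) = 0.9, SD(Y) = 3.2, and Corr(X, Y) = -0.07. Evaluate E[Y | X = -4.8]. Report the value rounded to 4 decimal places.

E[Y | X=x] = μ_Y + ρ(σ_Y/σ_X)(x − μ_X) for jointly normal variables.
E[Y | X=-4.8] = 4.6 + (-0.07)·(3.2/0.9)·(-4.8 − (-4.4)) = 4.6 + (-0.24889)·(-0.4) = 4.6996.

4.6996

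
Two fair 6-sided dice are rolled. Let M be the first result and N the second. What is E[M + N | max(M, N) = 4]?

44/7

Outcomes with max(M, N) = 4: (1,4), (2,4), (3,4), (4,1), (4,2), (4,3), (4,4), each with probability 1/36.
E[M + N | max(M, N) = 4] = (5 + 6 + 7 + 5 + 6 + 7 + 8) / 7 = 44/7.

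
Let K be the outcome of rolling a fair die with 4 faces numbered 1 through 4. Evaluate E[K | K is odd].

2

Given K is odd, K is equally likely to be any of {1, 3}.
E[K | K is odd] = (1 + 3) / 2 = 2.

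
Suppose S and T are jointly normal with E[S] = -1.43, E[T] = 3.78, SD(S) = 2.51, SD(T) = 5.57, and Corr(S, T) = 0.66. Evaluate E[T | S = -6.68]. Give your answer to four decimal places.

E[T | S=x] = μ_T + ρ(σ_T/σ_S)(x − μ_S) for jointly normal variables.
E[T | S=-6.68] = 3.78 + (0.66)·(5.57/2.51)·(-6.68 − (-1.43)) = 3.78 + (1.46462)·(-5.25) = -3.9093.

-3.9093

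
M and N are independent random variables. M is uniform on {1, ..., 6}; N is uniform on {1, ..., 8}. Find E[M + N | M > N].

P(M > N) = 5/16.
Summing (M+N)·P(x,y) over outcomes with M > N gives 35/16.
E[M + N | M > N] = (35/16) / (5/16) = 7.

7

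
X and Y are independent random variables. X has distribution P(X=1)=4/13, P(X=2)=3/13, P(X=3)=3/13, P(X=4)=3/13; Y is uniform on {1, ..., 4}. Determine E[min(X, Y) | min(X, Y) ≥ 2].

P(min(X, Y) ≥ 2) = 27/52.
Summing min(X,Y)·P(x,y) over outcomes with min(X, Y) ≥ 2 gives 69/52.
E[min(X, Y) | min(X, Y) ≥ 2] = (69/52) / (27/52) = 23/9.

23/9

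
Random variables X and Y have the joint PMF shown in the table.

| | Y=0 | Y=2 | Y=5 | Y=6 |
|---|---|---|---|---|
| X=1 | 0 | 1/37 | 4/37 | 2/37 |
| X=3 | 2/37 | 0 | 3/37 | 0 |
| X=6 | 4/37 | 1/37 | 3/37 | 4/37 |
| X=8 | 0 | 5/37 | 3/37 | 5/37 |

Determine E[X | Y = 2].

47/7

P(Y = 2) = 7/37.
Summing X·P(X=x,Y=y) over the conditioning event gives 47/37.
E[X | Y = 2] = (47/37) / (7/37) = 47/7.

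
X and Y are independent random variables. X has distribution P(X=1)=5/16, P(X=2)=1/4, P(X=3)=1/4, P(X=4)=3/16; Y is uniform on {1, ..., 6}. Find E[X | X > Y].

P(X > Y) = 7/32.
Summing X·P(x,y) over outcomes with X > Y gives 17/24.
E[X | X > Y] = (17/24) / (7/32) = 68/21.

68/21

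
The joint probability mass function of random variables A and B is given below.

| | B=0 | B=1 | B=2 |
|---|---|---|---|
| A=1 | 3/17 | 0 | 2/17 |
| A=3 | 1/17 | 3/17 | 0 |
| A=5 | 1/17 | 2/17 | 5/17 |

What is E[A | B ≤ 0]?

P(B ≤ 0) = 5/17.
Σ A·P over the event = 1·(3/17) + 3·(1/17) + 5·(1/17) = 11/17.
E[A | B ≤ 0] = (11/17) / (5/17) = 11/5.

11/5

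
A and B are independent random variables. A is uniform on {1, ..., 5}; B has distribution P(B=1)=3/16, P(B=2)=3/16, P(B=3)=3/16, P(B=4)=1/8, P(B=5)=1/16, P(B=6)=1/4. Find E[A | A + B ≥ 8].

101/26

P(A + B ≥ 8) = 13/40.
Summing A·P(x,y) over outcomes with A + B ≥ 8 gives 101/80.
E[A | A + B ≥ 8] = (101/80) / (13/40) = 101/26.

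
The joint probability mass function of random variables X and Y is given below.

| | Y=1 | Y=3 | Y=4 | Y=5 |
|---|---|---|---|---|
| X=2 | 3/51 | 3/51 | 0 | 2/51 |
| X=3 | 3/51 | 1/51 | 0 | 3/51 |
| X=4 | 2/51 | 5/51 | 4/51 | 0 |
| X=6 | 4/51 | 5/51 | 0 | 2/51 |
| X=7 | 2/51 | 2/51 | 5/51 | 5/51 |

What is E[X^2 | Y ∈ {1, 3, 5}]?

174/7

P(Y ∈ {1, 3, 5}) = 14/17.
Summing X^2·P(X=x,Y=y) over the conditioning event gives 348/17.
E[X^2 | Y ∈ {1, 3, 5}] = (348/17) / (14/17) = 174/7.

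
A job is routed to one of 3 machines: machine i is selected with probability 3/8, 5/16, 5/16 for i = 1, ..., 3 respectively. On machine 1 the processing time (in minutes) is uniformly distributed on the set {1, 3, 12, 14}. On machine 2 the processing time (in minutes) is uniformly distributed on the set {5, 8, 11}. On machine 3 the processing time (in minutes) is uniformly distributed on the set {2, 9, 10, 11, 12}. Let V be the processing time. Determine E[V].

E[V | machine 1] = (1+3+12+14)/4 = 15/2.
E[V | machine 2] = (5+8+11)/3 = 8.
E[V | machine 3] = (2+9+10+11+12)/5 = 44/5.
By the law of total expectation,
E[V] = (3/8)·(15/2) + (5/16)·(8) + (5/16)·(44/5) = 129/16.

129/16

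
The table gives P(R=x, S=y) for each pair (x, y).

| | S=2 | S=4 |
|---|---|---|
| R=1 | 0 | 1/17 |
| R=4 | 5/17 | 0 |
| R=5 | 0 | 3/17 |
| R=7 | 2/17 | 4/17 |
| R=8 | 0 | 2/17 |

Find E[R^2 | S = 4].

P(S = 4) = 10/17.
Σ R^2·P over the event = 1·(1/17) + 25·(3/17) + 49·(4/17) + 64·(2/17) = 400/17.
E[R^2 | S = 4] = (400/17) / (10/17) = 40.

40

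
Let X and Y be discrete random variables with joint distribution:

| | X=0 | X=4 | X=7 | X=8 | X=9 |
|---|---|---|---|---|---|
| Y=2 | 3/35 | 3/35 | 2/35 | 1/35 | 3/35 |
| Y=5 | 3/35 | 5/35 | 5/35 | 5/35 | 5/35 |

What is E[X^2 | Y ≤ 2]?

P(Y ≤ 2) = 12/35.
Σ X^2·P over the event = 0·(3/35) + 16·(3/35) + 49·(2/35) + 64·(1/35) + 81·(3/35) = 453/35.
E[X^2 | Y ≤ 2] = (453/35) / (12/35) = 151/4.

151/4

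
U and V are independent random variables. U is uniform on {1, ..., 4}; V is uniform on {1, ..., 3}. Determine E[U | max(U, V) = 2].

P(max(U, V) = 2) = 1/4.
Summing U·P(x,y) over outcomes with max(U, V) = 2 gives 5/12.
E[U | max(U, V) = 2] = (5/12) / (1/4) = 5/3.

5/3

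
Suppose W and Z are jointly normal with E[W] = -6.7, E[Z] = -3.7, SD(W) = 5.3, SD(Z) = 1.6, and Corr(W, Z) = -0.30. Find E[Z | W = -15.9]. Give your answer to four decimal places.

-2.8668

The regression of Z on W has slope ρ·σ_Z/σ_W and passes through (μ_W, μ_Z).
E[Z | W=-15.9] = -3.7 + (-0.30)·(1.6/5.3)·(-15.9 − (-6.7)) = -3.7 + (-0.090566)·(-9.2) = -2.8668.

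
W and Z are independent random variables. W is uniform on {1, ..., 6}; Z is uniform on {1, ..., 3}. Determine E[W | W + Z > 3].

59/15

P(W + Z > 3) = 5/6.
Summing W·P(x,y) over outcomes with W + Z > 3 gives 59/18.
E[W | W + Z > 3] = (59/18) / (5/6) = 59/15.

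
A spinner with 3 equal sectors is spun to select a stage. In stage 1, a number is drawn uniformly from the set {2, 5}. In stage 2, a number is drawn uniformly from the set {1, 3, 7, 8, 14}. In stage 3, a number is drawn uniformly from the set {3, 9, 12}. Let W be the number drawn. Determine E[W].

181/30

E[W | stage 1] = (2+5)/2 = 7/2.
E[W | stage 2] = (1+3+7+8+14)/5 = 33/5.
E[W | stage 3] = (3+9+12)/3 = 8.
By the law of total expectation,
E[W] = (1/3)·(7/2) + (1/3)·(33/5) + (1/3)·(8) = 181/30.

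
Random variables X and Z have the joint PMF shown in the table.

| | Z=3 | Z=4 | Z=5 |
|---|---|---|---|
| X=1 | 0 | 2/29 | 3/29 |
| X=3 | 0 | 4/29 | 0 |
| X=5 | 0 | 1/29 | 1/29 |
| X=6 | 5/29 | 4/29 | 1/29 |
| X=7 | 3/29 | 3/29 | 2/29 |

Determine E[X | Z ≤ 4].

115/22

P(Z ≤ 4) = 22/29.
Summing X·P(X=x,Z=y) over the conditioning event gives 115/29.
E[X | Z ≤ 4] = (115/29) / (22/29) = 115/22.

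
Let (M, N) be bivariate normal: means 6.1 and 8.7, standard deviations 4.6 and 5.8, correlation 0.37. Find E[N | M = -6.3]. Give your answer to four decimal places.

E[N | M=x] = μ_N + ρ(σ_N/σ_M)(x − μ_M) for jointly normal variables.
E[N | M=-6.3] = 8.7 + (0.37)·(5.8/4.6)·(-6.3 − (6.1)) = 8.7 + (0.466522)·(-12.4) = 2.9151.

2.9151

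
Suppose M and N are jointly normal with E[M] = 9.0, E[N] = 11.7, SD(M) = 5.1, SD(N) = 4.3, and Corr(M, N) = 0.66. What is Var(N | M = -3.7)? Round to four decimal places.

Var(N | M=x) = (1 − ρ²)·σ_N².
Var(N | M=-3.7) = (4.3)²·(1 − (0.66)²) = 18.49·0.5644 = 10.4358.

10.4358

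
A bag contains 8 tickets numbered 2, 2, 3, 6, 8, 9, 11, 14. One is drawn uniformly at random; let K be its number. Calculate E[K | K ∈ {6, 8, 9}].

P(K ∈ {6, 8, 9}) = 3/8.
Σ over the event: 6·1/8 + 8·1/8 + 9·1/8 = 23/8.
E[K | K ∈ {6, 8, 9}] = (23/8) / (3/8) = 23/3.

23/3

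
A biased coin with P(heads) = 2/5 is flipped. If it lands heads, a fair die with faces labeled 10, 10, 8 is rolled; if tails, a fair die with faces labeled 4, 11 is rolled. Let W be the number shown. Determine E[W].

E[W | heads] = (10+10+8)/3 = 28/3.
E[W | tails] = (4+11)/2 = 15/2.
E[W] = (2/5)·(28/3) + (3/5)·(15/2) = 247/30.

247/30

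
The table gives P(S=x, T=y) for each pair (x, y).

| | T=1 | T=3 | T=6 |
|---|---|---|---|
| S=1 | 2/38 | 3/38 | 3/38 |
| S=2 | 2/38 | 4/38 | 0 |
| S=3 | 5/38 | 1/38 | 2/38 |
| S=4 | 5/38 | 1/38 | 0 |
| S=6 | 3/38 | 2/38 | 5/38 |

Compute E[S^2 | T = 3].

116/11

P(T = 3) = 11/38.
Σ S^2·P over the event = 1·(3/38) + 4·(4/38) + 9·(1/38) + 16·(1/38) + 36·(2/38) = 58/19.
E[S^2 | T = 3] = (58/19) / (11/38) = 116/11.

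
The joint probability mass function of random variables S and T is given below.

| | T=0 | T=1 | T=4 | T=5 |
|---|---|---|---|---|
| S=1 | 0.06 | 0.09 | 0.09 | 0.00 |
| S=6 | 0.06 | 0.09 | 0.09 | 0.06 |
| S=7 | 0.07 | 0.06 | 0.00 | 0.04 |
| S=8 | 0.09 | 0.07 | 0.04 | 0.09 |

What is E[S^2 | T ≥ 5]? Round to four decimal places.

P(T ≥ 5) = 0.19.
Σ S^2·P over the event = 36·(0.06) + 49·(0.04) + 64·(0.09) = 9.88.
E[S^2 | T ≥ 5] = (9.88) / (0.19) = 52.0000.

52.0000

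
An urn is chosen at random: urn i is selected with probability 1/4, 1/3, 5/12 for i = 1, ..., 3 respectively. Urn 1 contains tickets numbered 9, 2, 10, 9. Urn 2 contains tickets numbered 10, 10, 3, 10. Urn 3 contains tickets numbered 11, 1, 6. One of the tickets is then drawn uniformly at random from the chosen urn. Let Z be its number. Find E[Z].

E[Z | urn 1] = (9+2+10+9)/4 = 15/2.
E[Z | urn 2] = (10+10+3+10)/4 = 33/4.
E[Z | urn 3] = (11+1+6)/3 = 6.
E[Z] = (1/4)·(15/2) + (1/3)·(33/4) + (5/12)·(6) = 57/8.

57/8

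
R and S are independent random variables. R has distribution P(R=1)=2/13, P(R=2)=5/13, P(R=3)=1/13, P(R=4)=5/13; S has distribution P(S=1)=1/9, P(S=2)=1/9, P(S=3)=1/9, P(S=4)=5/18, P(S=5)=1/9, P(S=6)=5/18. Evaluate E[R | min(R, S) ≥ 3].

23/6

P(min(R, S) ≥ 3) = 14/39.
Summing R·P(x,y) over outcomes with min(R, S) ≥ 3 gives 161/117.
E[R | min(R, S) ≥ 3] = (161/117) / (14/39) = 23/6.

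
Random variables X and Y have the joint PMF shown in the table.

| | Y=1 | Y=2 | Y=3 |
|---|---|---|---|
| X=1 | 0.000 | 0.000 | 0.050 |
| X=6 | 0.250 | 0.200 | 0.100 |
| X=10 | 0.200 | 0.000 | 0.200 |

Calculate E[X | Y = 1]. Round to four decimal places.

7.7778

P(Y = 1) = 0.450.
Σ X·P over the event = 6·(0.250) + 10·(0.200) = 3.500.
E[X | Y = 1] = (3.500) / (0.450) = 7.7778.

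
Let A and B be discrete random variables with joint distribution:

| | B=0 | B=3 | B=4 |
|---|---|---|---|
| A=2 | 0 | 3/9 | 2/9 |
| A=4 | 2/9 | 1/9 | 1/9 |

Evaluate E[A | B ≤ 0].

P(B ≤ 0) = 2/9.
Σ A·P over the event = 4·(2/9) = 8/9.
E[A | B ≤ 0] = (8/9) / (2/9) = 4.

4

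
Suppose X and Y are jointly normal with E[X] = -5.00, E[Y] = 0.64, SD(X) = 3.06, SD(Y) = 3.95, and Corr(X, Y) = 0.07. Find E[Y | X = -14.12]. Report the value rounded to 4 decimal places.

-0.1841

The regression of Y on X has slope ρ·σ_Y/σ_X and passes through (μ_X, μ_Y).
E[Y | X=-14.12] = 0.64 + (0.07)·(3.95/3.06)·(-14.12 − (-5.00)) = 0.64 + (0.090359)·(-9.12) = -0.1841.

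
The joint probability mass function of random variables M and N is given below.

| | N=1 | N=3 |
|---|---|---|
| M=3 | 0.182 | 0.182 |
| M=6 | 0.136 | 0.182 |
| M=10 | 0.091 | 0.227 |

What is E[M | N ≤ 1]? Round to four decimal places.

P(N ≤ 1) = 0.409.
Summing M·P(M=x,N=y) over the conditioning event gives 2.272.
E[M | N ≤ 1] = (2.272) / (0.409) = 5.5550.

5.5550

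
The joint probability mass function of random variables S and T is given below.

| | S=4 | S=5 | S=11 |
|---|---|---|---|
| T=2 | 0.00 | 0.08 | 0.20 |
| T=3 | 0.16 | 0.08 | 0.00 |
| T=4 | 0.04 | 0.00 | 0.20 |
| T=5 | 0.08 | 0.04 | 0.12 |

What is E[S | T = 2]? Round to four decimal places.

9.2857

P(T = 2) = 0.28.
Σ S·P over the event = 5·(0.08) + 11·(0.20) = 2.60.
E[S | T = 2] = (2.60) / (0.28) = 9.2857.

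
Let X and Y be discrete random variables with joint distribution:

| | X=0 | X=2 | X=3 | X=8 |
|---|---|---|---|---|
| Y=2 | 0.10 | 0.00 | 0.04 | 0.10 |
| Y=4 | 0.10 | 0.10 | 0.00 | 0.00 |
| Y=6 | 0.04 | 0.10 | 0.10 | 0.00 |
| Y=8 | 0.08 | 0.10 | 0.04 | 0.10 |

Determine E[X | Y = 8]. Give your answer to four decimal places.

3.5000

P(Y = 8) = 0.32.
Σ X·P over the event = 0·(0.08) + 2·(0.10) + 3·(0.04) + 8·(0.10) = 1.12.
E[X | Y = 8] = (1.12) / (0.32) = 3.5000.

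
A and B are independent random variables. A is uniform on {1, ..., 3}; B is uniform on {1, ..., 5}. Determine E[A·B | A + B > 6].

37/3

P(A + B > 6) = 1/5.
Summing AB·P(x,y) over outcomes with A + B > 6 gives 37/15.
E[A·B | A + B > 6] = (37/15) / (1/5) = 37/3.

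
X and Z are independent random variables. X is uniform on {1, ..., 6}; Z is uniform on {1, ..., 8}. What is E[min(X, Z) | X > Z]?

P(X > Z) = 5/16.
Summing min(X,Z)·P(x,y) over outcomes with X > Z gives 35/48.
E[min(X, Z) | X > Z] = (35/48) / (5/16) = 7/3.

7/3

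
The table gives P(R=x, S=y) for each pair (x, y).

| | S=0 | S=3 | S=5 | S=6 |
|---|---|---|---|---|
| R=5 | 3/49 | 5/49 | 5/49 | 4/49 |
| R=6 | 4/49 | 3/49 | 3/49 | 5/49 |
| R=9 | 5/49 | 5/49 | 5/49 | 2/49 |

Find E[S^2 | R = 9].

242/17

P(R = 9) = 17/49.
Summing S^2·P(R=x,S=y) over the conditioning event gives 242/49.
E[S^2 | R = 9] = (242/49) / (17/49) = 242/17.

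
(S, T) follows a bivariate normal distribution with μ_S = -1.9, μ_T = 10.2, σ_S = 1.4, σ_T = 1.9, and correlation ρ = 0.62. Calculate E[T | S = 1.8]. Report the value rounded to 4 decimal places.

13.3133

E[T | S=x] = μ_T + ρ(σ_T/σ_S)(x − μ_S) for jointly normal variables.
E[T | S=1.8] = 10.2 + (0.62)·(1.9/1.4)·(1.8 − (-1.9)) = 10.2 + (0.84143)·(3.7) = 13.3133.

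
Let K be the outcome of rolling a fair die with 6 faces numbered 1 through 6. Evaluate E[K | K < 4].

2

Given K < 4, K is equally likely to be any of {1, 2, 3}.
E[K | K < 4] = (1 + 2 + 3) / 3 = 2.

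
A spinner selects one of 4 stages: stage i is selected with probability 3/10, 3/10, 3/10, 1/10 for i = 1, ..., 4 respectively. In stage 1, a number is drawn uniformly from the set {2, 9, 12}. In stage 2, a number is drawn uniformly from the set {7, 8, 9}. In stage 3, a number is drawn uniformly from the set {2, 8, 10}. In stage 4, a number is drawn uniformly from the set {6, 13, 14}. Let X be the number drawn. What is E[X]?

39/5

E[X | stage 1] = (2+9+12)/3 = 23/3.
E[X | stage 2] = (7+8+9)/3 = 8.
E[X | stage 3] = (2+8+10)/3 = 20/3.
E[X | stage 4] = (6+13+14)/3 = 11.
E[X] = (3/10)·(23/3) + (3/10)·(8) + (3/10)·(20/3) + (1/10)·(11) = 39/5.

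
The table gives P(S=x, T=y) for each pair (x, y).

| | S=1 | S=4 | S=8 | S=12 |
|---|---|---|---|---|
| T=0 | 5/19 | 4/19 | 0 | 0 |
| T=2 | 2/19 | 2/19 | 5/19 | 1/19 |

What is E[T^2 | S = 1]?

8/7

P(S = 1) = 7/19.
Σ T^2·P over the event = 0·(5/19) + 4·(2/19) = 8/19.
E[T^2 | S = 1] = (8/19) / (7/19) = 8/7.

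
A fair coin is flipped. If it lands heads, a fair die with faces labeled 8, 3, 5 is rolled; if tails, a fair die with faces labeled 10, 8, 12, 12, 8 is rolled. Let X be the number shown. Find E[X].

23/3

E[X | heads] = (8+3+5)/3 = 16/3.
E[X | tails] = (10+8+12+12+8)/5 = 10.
By the law of total expectation,
E[X] = (1/2)·(16/3) + (1/2)·(10) = 23/3.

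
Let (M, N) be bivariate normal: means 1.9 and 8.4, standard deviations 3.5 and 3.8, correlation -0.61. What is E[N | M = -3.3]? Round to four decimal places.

11.8439

For a bivariate normal, E[N | M=x] = μ_N + ρ·(σ_N/σ_M)·(x − μ_M).
E[N | M=-3.3] = 8.4 + (-0.61)·(3.8/3.5)·(-3.3 − (1.9)) = 8.4 + (-0.66229)·(-5.2) = 11.8439.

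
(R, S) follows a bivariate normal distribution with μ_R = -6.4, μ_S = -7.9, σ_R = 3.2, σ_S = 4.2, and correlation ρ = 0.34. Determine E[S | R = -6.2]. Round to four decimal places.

-7.8108

E[S | R=x] = μ_S + ρ(σ_S/σ_R)(x − μ_R) for jointly normal variables.
E[S | R=-6.2] = -7.9 + (0.34)·(4.2/3.2)·(-6.2 − (-6.4)) = -7.9 + (0.44625)·(0.2) = -7.8108.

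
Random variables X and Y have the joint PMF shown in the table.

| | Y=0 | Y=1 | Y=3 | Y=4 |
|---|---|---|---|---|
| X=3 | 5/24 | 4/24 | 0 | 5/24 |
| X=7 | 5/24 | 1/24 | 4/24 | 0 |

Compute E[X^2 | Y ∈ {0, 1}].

P(Y ∈ {0, 1}) = 5/8.
Σ X^2·P over the event = 9·(5/24) + 9·(4/24) + 49·(5/24) + 49·(1/24) = 125/8.
E[X^2 | Y ∈ {0, 1}] = (125/8) / (5/8) = 25.

25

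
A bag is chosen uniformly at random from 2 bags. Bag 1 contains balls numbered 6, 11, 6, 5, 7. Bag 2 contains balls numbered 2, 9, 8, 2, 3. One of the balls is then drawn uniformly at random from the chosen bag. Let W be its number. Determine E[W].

59/10

E[W | bag 1] = (6+11+6+5+7)/5 = 7.
E[W | bag 2] = (2+9+8+2+3)/5 = 24/5.
E[W] = (1/2)·(7) + (1/2)·(24/5) = 59/10.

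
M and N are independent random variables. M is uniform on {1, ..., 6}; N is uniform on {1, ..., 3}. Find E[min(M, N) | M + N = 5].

5/3

Outcomes with M + N = 5: (2,3), (3,2), (4,1), each with probability 1/18.
E[min(M, N) | M + N = 5] = (2 + 2 + 1) / 3 = 5/3.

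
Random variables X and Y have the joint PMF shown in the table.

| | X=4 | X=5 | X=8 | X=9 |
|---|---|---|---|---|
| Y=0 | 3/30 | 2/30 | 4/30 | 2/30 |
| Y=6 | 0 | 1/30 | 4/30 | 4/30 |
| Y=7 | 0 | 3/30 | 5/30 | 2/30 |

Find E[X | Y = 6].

P(Y = 6) = 3/10.
Summing X·P(X=x,Y=y) over the conditioning event gives 73/30.
E[X | Y = 6] = (73/30) / (3/10) = 73/9.

73/9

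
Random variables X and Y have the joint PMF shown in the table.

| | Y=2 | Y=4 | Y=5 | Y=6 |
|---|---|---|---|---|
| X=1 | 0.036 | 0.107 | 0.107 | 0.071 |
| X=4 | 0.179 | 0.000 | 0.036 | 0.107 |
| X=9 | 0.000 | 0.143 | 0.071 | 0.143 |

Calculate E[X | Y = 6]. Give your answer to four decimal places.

5.5639

P(Y = 6) = 0.321.
Σ X·P over the event = 1·(0.071) + 4·(0.107) + 9·(0.143) = 1.786.
E[X | Y = 6] = (1.786) / (0.321) = 5.5639.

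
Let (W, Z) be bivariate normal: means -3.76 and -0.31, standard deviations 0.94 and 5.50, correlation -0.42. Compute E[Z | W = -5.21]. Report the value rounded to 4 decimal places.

3.2533

For a bivariate normal, E[Z | W=x] = μ_Z + ρ·(σ_Z/σ_W)·(x − μ_W).
E[Z | W=-5.21] = -0.31 + (-0.42)·(5.50/0.94)·(-5.21 − (-3.76)) = -0.31 + (-2.45745)·(-1.45) = 3.2533.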